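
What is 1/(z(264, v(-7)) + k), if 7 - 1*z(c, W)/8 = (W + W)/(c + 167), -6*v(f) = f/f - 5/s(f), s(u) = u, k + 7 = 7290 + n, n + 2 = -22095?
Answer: -3017/44524854 ≈ -6.7760e-5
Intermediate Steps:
n = -22097 (n = -2 - 22095 = -22097)
k = -14814 (k = -7 + (7290 - 22097) = -7 - 14807 = -14814)
v(f) = -⅙ + 5/(6*f) (v(f) = -(f/f - 5/f)/6 = -(1 - 5/f)/6 = -⅙ + 5/(6*f))
z(c, W) = 56 - 16*W/(167 + c) (z(c, W) = 56 - 8*(W + W)/(c + 167) = 56 - 8*2*W/(167 + c) = 56 - 16*W/(167 + c))
1/(z(264, v(-7)) + k) = 1/(8*(1169 - (5 - 1*(-7))/(3*(-7)) + 7*264)/(167 + 264) - 14814) = 1/(8*(1169 - (-1)*(5 + 7)/(3*7) + 1848)/431 - 14814) = 1/(8*(1/431)*(1169 - (-1)*12/(3*7) + 1848) - 14814) = 1/(8*(1/431)*(1169 - 2*(-2/7) + 1848) - 14814) = 1/(8*(1/431)*(1169 + 4/7 + 1848) - 14814) = 1/(8*(1/431)*(21123/7) - 14814) = 1/(168984/3017 - 14814) = 1/(-44524854/3017) = -3017/44524854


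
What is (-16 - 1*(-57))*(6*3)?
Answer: 738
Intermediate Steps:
(-16 - 1*(-57))*(6*3) = (-16 + 57)*18 = 41*18 = 738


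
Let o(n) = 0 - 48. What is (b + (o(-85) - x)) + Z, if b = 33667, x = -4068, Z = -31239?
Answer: 6448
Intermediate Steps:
o(n) = -48
(b + (o(-85) - x)) + Z = (33667 + (-48 - 1*(-4068))) - 31239 = (33667 + (-48 + 4068)) - 31239 = (33667 + 4020) - 31239 = 37687 - 31239 = 6448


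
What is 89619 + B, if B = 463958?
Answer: 553577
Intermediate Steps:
89619 + B = 89619 + 463958 = 553577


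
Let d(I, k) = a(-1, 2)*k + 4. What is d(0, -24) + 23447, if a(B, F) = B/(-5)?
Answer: 117231/5 ≈ 23446.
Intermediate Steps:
a(B, F) = -B/5 (a(B, F) = B*(-⅕) = -B/5)
d(I, k) = 4 + k/5 (d(I, k) = (-⅕*(-1))*k + 4 = k/5 + 4 = 4 + k/5)
d(0, -24) + 23447 = (4 + (⅕)*(-24)) + 23447 = (4 - 24/5) + 23447 = -⅘ + 23447 = 117231/5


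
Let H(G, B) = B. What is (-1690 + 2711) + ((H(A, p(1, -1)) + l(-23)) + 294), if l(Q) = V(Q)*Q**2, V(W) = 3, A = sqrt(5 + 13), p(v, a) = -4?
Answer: 2898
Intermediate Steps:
A = 3*sqrt(2) (A = sqrt(18) = 3*sqrt(2) ≈ 4.2426)
l(Q) = 3*Q**2
(-1690 + 2711) + ((H(A, p(1, -1)) + l(-23)) + 294) = (-1690 + 2711) + ((-4 + 3*(-23)**2) + 294) = 1021 + ((-4 + 3*529) + 294) = 1021 + ((-4 + 1587) + 294) = 1021 + (1583 + 294) = 1021 + 1877 = 2898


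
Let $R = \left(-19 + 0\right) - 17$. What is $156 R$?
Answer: $-5616$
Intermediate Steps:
$R = -36$ ($R = -19 + \left(-71 + 54\right) = -19 - 17 = -36$)
$156 R = 156 \left(-36\right) = -5616$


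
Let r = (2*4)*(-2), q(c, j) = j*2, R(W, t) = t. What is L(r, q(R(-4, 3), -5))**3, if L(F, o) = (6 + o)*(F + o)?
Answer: 1124864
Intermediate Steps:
q(c, j) = 2*j
r = -16 (r = 8*(-2) = -16)
L(r, q(R(-4, 3), -5))**3 = ((2*(-5))**2 + 6*(-16) + 6*(2*(-5)) - 32*(-5))**3 = ((-10)**2 - 96 + 6*(-10) - 16*(-10))**3 = (100 - 96 - 60 + 160)**3 = 104**3 = 1124864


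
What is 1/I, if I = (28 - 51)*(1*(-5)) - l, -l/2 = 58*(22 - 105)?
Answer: -1/9513 ≈ -0.00010512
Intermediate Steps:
l = 9628 (l = -116*(22 - 105) = -116*(-83) = -2*(-4814) = 9628)
I = -9513 (I = (28 - 51)*(1*(-5)) - 1*9628 = -23*(-5) - 9628 = 115 - 9628 = -9513)
1/I = 1/(-9513) = -1/9513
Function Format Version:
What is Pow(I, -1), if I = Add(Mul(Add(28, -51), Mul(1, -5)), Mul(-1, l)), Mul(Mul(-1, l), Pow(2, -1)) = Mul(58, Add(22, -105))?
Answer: Rational(-1, 9513) ≈ -0.00010512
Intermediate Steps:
l = 9628 (l = Mul(-2, Mul(58, Add(22, -105))) = Mul(-2, Mul(58, -83)) = Mul(-2, -4814) = 9628)
I = -9513 (I = Add(Mul(Add(28, -51), Mul(1, -5)), Mul(-1, 9628)) = Add(Mul(-23, -5), -9628) = Add(115, -9628) = -9513)
Pow(I, -1) = Pow(-9513, -1) = Rational(-1, 9513)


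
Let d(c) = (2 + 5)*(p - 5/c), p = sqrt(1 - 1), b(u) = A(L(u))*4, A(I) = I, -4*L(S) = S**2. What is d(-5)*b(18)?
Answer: -2268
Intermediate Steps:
L(S) = -S**2/4
b(u) = -u**2 (b(u) = -u**2/4*4 = -u**2)
p = 0 (p = sqrt(0) = 0)
d(c) = -35/c (d(c) = (2 + 5)*(0 - 5/c) = 7*(-5/c) = -35/c)
d(-5)*b(18) = (-35/(-5))*(-1*18**2) = (-35*(-1/5))*(-1*324) = 7*(-324) = -2268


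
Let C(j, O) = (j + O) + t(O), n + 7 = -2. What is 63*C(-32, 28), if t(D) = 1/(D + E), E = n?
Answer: -4725/19 ≈ -248.68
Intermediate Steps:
n = -9 (n = -7 - 2 = -9)
E = -9
t(D) = 1/(-9 + D) (t(D) = 1/(D - 9) = 1/(-9 + D))
C(j, O) = O + j + 1/(-9 + O) (C(j, O) = (j + O) + 1/(-9 + O) = (O + j) + 1/(-9 + O) = O + j + 1/(-9 + O))
63*C(-32, 28) = 63*((1 + (-9 + 28)*(28 - 32))/(-9 + 28)) = 63*((1 + 19*(-4))/19) = 63*((1 - 76)/19) = 63*((1/19)*(-75)) = 63*(-75/19) = -4725/19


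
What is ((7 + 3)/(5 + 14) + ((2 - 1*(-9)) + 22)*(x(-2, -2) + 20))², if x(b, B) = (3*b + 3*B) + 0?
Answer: 25260676/361 ≈ 69974.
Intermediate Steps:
x(b, B) = 3*B + 3*b (x(b, B) = (3*B + 3*b) + 0 = 3*B + 3*b)
((7 + 3)/(5 + 14) + ((2 - 1*(-9)) + 22)*(x(-2, -2) + 20))² = ((7 + 3)/(5 + 14) + ((2 - 1*(-9)) + 22)*((3*(-2) + 3*(-2)) + 20))² = (10/19 + ((2 + 9) + 22)*((-6 - 6) + 20))² = (10*(1/19) + (11 + 22)*(-12 + 20))² = (10/19 + 33*8)² = (10/19 + 264)² = (5026/19)² = 25260676/361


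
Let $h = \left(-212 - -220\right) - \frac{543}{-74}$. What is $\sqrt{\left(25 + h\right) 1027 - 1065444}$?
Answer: $\frac{i \sqrt{5607517314}}{74} \approx 1011.9 i$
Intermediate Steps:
$h = \frac{1135}{74}$ ($h = \left(-212 + 220\right) - 543 \left(- \frac{1}{74}\right) = 8 - - \frac{543}{74} = 8 + \frac{543}{74} = \frac{1135}{74} \approx 15.338$)
$\sqrt{\left(25 + h\right) 1027 - 1065444} = \sqrt{\left(25 + \frac{1135}{74}\right) 1027 - 1065444} = \sqrt{\frac{2985}{74} \cdot 1027 - 1065444} = \sqrt{\frac{3065595}{74} - 1065444} = \sqrt{- \frac{75777261}{74}} = \frac{i \sqrt{5607517314}}{74}$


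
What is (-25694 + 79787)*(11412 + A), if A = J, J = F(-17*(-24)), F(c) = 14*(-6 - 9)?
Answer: 605949786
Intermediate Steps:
F(c) = -210 (F(c) = 14*(-15) = -210)
J = -210
A = -210
(-25694 + 79787)*(11412 + A) = (-25694 + 79787)*(11412 - 210) = 54093*11202 = 605949786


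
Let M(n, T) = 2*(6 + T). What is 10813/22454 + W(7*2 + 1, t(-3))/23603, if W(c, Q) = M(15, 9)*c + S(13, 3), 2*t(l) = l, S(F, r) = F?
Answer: 265615441/529981762 ≈ 0.50118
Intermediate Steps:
M(n, T) = 12 + 2*T
t(l) = l/2
W(c, Q) = 13 + 30*c (W(c, Q) = (12 + 2*9)*c + 13 = (12 + 18)*c + 13 = 30*c + 13 = 13 + 30*c)
10813/22454 + W(7*2 + 1, t(-3))/23603 = 10813/22454 + (13 + 30*(7*2 + 1))/23603 = 10813*(1/22454) + (13 + 30*(14 + 1))*(1/23603) = 10813/22454 + (13 + 30*15)*(1/23603) = 10813/22454 + (13 + 450)*(1/23603) = 10813/22454 + 463*(1/23603) = 10813/22454 + 463/23603 = 265615441/529981762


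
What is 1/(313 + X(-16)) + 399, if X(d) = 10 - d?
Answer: 135262/339 ≈ 399.00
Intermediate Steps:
1/(313 + X(-16)) + 399 = 1/(313 + (10 - 1*(-16))) + 399 = 1/(313 + (10 + 16)) + 399 = 1/(313 + 26) + 399 = 1/339 + 399 = 135262/339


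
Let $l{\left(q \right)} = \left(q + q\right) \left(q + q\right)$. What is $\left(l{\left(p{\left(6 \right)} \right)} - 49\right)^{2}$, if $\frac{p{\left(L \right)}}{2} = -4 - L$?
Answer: $2405601$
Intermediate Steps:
$p{\left(L \right)} = -8 - 2 L$ ($p{\left(L \right)} = 2 \left(-4 - L\right) = -8 - 2 L$)
$l{\left(q \right)} = 4 q^{2}$ ($l{\left(q \right)} = 2 q 2 q = 4 q^{2}$)
$\left(l{\left(p{\left(6 \right)} \right)} - 49\right)^{2} = \left(4 \left(-8 - 12\right)^{2} - 49\right)^{2} = \left(4 \left(-20\right)^{2} - 49\right)^{2} = \left(4 \cdot 400 - 49\right)^{2} = \left(1600 - 49\right)^{2} = 1551^{2} = 2405601$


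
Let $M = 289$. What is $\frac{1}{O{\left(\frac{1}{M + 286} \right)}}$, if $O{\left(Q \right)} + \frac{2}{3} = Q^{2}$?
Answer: $- \frac{991875}{661247} \approx -1.5$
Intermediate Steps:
$O{\left(Q \right)} = - \frac{2}{3} + Q^{2}$
$\frac{1}{O{\left(\frac{1}{M + 286} \right)}} = \frac{1}{- \frac{2}{3} + \left(\frac{1}{289 + 286}\right)^{2}} = \frac{1}{- \frac{2}{3} + \left(\frac{1}{575}\right)^{2}} = \frac{1}{- \frac{2}{3} + \frac{1}{330625}} = \frac{1}{- \frac{661247}{991875}} = - \frac{991875}{661247}$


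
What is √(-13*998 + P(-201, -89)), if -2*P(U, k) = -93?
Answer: I*√51710/2 ≈ 113.7*I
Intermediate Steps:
P(U, k) = 93/2 (P(U, k) = -½*(-93) = 93/2)
√(-13*998 + P(-201, -89)) = √(-13*998 + 93/2) = √(-12974 + 93/2) = √(-25855/2) = I*√51710/2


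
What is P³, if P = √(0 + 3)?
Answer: 3*√3 ≈ 5.1962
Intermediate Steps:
P = √3 ≈ 1.7320
P³ = (√3)³ = 3*√3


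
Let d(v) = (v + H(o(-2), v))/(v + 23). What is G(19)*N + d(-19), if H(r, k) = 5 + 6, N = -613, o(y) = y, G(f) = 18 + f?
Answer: -22683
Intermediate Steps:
H(r, k) = 11
d(v) = (11 + v)/(23 + v) (d(v) = (v + 11)/(v + 23) = (11 + v)/(23 + v))
G(19)*N + d(-19) = (18 + 19)*(-613) + (11 - 19)/(23 - 19) = 37*(-613) - 8/4 = -22681 + (¼)*(-8) = -22681 - 2 = -22683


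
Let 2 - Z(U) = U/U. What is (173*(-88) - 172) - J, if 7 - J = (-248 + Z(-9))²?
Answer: 45606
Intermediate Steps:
Z(U) = 1 (Z(U) = 2 - U/U = 2 - 1*1 = 2 - 1 = 1)
J = -61002 (J = 7 - (-248 + 1)² = 7 - 1*(-247)² = 7 - 1*61009 = 7 - 61009 = -61002)
(173*(-88) - 172) - J = (173*(-88) - 172) - 1*(-61002) = (-15224 - 172) + 61002 = -15396 + 61002 = 45606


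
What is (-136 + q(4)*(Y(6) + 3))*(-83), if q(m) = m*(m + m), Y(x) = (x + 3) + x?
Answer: -36520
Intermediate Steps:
Y(x) = 3 + 2*x (Y(x) = (3 + x) + x = 3 + 2*x)
q(m) = 2*m**2 (q(m) = m*(2*m) = 2*m**2)
(-136 + q(4)*(Y(6) + 3))*(-83) = (-136 + (2*4**2)*((3 + 2*6) + 3))*(-83) = (-136 + (2*16)*((3 + 12) + 3))*(-83) = (-136 + 32*(15 + 3))*(-83) = (-136 + 32*18)*(-83) = (-136 + 576)*(-83) = 440*(-83) = -36520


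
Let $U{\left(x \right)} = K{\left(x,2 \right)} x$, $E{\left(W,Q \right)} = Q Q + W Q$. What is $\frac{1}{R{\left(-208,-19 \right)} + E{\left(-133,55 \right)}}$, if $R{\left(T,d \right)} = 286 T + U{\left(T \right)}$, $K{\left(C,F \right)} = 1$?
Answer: $- \frac{1}{63986} \approx -1.5628 \cdot 10^{-5}$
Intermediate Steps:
$E{\left(W,Q \right)} = Q^{2} + Q W$
$U{\left(x \right)} = x$ ($U{\left(x \right)} = 1 x = x$)
$R{\left(T,d \right)} = 287 T$ ($R{\left(T,d \right)} = 286 T + T = 287 T$)
$\frac{1}{R{\left(-208,-19 \right)} + E{\left(-133,55 \right)}} = \frac{1}{287 \left(-208\right) + 55 \left(55 - 133\right)} = \frac{1}{-59696 + 55 \left(-78\right)} = \frac{1}{-59696 - 4290} = \frac{1}{-63986} = - \frac{1}{63986}$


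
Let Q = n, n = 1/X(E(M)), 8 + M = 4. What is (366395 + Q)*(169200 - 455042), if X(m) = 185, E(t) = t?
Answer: -19375250009992/185 ≈ -1.0473e+11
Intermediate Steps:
M = -4 (M = -8 + 4 = -4)
n = 1/185 ≈ 0.0054054
Q = 1/185 ≈ 0.0054054
(366395 + Q)*(169200 - 455042) = (366395 + 1/185)*(169200 - 455042) = (67783076/185)*(-285842) = -19375250009992/185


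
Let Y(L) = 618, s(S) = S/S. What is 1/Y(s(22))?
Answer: 1/618 ≈ 0.0016181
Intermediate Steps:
s(S) = 1
1/Y(s(22)) = 1/618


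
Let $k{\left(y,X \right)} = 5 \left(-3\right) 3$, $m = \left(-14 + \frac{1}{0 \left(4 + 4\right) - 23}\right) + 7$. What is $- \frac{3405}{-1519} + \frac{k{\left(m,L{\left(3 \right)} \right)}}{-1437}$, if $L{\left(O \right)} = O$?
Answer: $\frac{1653780}{727601} \approx 2.2729$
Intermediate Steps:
$m = - \frac{162}{23}$ ($m = \left(-14 + \frac{1}{0 \cdot 8 - 23}\right) + 7 = \left(-14 + \frac{1}{0 - 23}\right) + 7 = \left(-14 + \frac{1}{-23}\right) + 7 = \left(-14 - \frac{1}{23}\right) + 7 = - \frac{323}{23} + 7 = - \frac{162}{23} \approx -7.0435$)
$k{\left(y,X \right)} = -45$ ($k{\left(y,X \right)} = \left(-15\right) 3 = -45$)
$- \frac{3405}{-1519} + \frac{k{\left(m,L{\left(3 \right)} \right)}}{-1437} = - \frac{3405}{-1519} - \frac{45}{-1437} = \left(-3405\right) \left(- \frac{1}{1519}\right) - - \frac{15}{479} = \frac{3405}{1519} + \frac{15}{479} = \frac{1653780}{727601}$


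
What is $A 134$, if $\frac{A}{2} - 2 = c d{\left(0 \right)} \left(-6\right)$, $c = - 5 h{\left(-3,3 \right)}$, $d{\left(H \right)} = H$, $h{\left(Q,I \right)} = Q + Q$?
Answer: $536$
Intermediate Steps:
$h{\left(Q,I \right)} = 2 Q$
$c = 30$ ($c = - 5 \cdot 2 \left(-3\right) = \left(-5\right) \left(-6\right) = 30$)
$A = 4$ ($A = 4 + 2 \cdot 30 \cdot 0 \left(-6\right) = 4 + 2 \cdot 0 \left(-6\right) = 4 + 2 \cdot 0 = 4 + 0 = 4$)
$A 134 = 4 \cdot 134 = 536$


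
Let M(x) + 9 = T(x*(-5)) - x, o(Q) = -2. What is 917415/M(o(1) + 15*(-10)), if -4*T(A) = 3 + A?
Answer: -3669660/191 ≈ -19213.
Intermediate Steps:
T(A) = -¾ - A/4 (T(A) = -(3 + A)/4 = -¾ - A/4)
M(x) = -39/4 + x/4 (M(x) = -9 + ((-¾ - x*(-5)/4) - x) = -9 + ((-¾ - (-5)*x/4) - x) = -9 + ((-¾ + 5*x/4) - x) = -9 + (-¾ + x/4) = -39/4 + x/4)
917415/M(o(1) + 15*(-10)) = 917415/(-39/4 + (-2 + 15*(-10))/4) = 917415/(-39/4 + (-2 - 150)/4) = 917415/(-39/4 + (¼)*(-152)) = 917415/(-39/4 - 38) = 917415/(-191/4) = 917415*(-4/191) = -3669660/191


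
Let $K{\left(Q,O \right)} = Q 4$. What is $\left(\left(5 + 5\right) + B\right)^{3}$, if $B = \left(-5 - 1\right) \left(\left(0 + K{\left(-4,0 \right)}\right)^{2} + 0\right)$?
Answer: $-3553559576$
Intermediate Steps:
$K{\left(Q,O \right)} = 4 Q$
$B = -1536$ ($B = \left(-5 - 1\right) \left(\left(0 + 4 \left(-4\right)\right)^{2} + 0\right) = - 6 \left(\left(0 - 16\right)^{2} + 0\right) = - 6 \left(\left(-16\right)^{2} + 0\right) = - 6 \left(256 + 0\right) = \left(-6\right) 256 = -1536$)
$\left(\left(5 + 5\right) + B\right)^{3} = \left(\left(5 + 5\right) - 1536\right)^{3} = \left(10 - 1536\right)^{3} = \left(-1526\right)^{3} = -3553559576$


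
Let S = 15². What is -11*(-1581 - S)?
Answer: 19866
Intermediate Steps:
S = 225
-11*(-1581 - S) = -11*(-1581 - 1*225) = -11*(-1581 - 225) = -11*(-1806) = 19866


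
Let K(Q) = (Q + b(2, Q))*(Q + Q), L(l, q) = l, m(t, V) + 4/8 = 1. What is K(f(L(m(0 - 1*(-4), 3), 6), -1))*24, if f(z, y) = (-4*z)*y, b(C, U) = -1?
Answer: 96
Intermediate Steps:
m(t, V) = ½ (m(t, V) = -½ + 1 = ½)
f(z, y) = -4*y*z
K(Q) = 2*Q*(-1 + Q) (K(Q) = (Q - 1)*(Q + Q) = (-1 + Q)*(2*Q) = 2*Q*(-1 + Q))
K(f(L(m(0 - 1*(-4), 3), 6), -1))*24 = (2*(-4*(-1)*½)*(-1 - 4*(-1)*½))*24 = (2*2*(-1 + 2))*24 = (2*2*1)*24 = 4*24 = 96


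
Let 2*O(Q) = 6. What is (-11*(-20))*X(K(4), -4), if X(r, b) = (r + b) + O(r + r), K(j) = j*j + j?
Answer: 4180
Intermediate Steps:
K(j) = j + j**2 (K(j) = j**2 + j = j + j**2)
O(Q) = 3 (O(Q) = (1/2)*6 = 3)
X(r, b) = 3 + b + r (X(r, b) = (r + b) + 3 = (b + r) + 3 = 3 + b + r)
(-11*(-20))*X(K(4), -4) = (-11*(-20))*(3 - 4 + 4*(1 + 4)) = 220*(3 - 4 + 4*5) = 220*(3 - 4 + 20) = 220*19 = 4180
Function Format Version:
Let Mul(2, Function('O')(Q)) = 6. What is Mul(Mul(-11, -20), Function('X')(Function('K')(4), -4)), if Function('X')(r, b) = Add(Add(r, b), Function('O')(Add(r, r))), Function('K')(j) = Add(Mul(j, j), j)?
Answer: 4180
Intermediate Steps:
Function('K')(j) = Add(j, Pow(j, 2)) (Function('K')(j) = Add(Pow(j, 2), j) = Add(j, Pow(j, 2)))
Function('O')(Q) = 3 (Function('O')(Q) = Mul(Rational(1, 2), 6) = 3)
Function('X')(r, b) = Add(3, b, r) (Function('X')(r, b) = Add(Add(r, b), 3) = Add(Add(b, r), 3) = Add(3, b, r))
Mul(Mul(-11, -20), Function('X')(Function('K')(4), -4)) = Mul(Mul(-11, -20), Add(3, -4, Mul(4, Add(1, 4)))) = Mul(220, Add(3, -4, Mul(4, 5))) = Mul(220, Add(3, -4, 20)) = Mul(220, 19) = 4180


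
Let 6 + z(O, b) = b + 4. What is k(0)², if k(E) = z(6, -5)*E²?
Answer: 0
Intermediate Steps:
z(O, b) = -2 + b (z(O, b) = -6 + (b + 4) = -6 + (4 + b) = -2 + b)
k(E) = -7*E² (k(E) = (-2 - 5)*E² = -7*E²)
k(0)² = (-7*0²)² = (-7*0)² = 0² = 0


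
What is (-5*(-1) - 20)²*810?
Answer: 182250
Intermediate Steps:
(-5*(-1) - 20)²*810 = (5 - 20)²*810 = (-15)²*810 = 225*810 = 182250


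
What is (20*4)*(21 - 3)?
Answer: 1440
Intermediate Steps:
(20*4)*(21 - 3) = 80*18 = 1440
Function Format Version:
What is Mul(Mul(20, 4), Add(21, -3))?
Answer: 1440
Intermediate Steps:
Mul(Mul(20, 4), Add(21, -3)) = Mul(80, 18) = 1440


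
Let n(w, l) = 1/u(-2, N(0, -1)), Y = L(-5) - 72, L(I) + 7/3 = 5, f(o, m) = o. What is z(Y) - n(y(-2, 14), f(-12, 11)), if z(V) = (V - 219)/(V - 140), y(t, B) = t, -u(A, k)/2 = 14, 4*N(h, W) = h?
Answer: 1553/1099 ≈ 1.4131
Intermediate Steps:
N(h, W) = h/4
u(A, k) = -28 (u(A, k) = -2*14 = -28)
L(I) = 8/3 (L(I) = -7/3 + 5 = 8/3)
Y = -208/3 (Y = 8/3 - 72 = -208/3 ≈ -69.333)
n(w, l) = -1/28 (n(w, l) = 1/(-28) = -1/28)
z(V) = (-219 + V)/(-140 + V)
z(Y) - n(y(-2, 14), f(-12, 11)) = (-219 - 208/3)/(-140 - 208/3) - 1*(-1/28) = -865/3/(-628/3) + 1/28 = -3/628*(-865/3) + 1/28 = 865/628 + 1/28 = 1553/1099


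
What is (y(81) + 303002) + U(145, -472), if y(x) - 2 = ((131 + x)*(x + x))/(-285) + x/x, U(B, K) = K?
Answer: 28729187/95 ≈ 3.0241e+5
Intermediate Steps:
y(x) = 3 - 2*x*(131 + x)/285 (y(x) = 2 + (((131 + x)*(x + x))/(-285) + x/x) = 2 + (((131 + x)*(2*x))*(-1/285) + 1) = 2 + ((2*x*(131 + x))*(-1/285) + 1) = 2 + (-2*x*(131 + x)/285 + 1) = 2 + (1 - 2*x*(131 + x)/285) = 3 - 2*x*(131 + x)/285)
(y(81) + 303002) + U(145, -472) = ((3 - 262/285*81 - 2/285*81²) + 303002) - 472 = ((3 - 7074/95 - 2/285*6561) + 303002) - 472 = ((3 - 7074/95 - 4374/95) + 303002) - 472 = (-11163/95 + 303002) - 472 = 28774027/95 - 472 = 28729187/95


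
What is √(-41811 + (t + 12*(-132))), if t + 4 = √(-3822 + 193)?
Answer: √(-43399 + I*√3629) ≈ 0.145 + 208.32*I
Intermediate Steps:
t = -4 + I*√3629 (t = -4 + √(-3822 + 193) = -4 + √(-3629) = -4 + I*√3629 ≈ -4.0 + 60.241*I)
√(-41811 + (t + 12*(-132))) = √(-41811 + ((-4 + I*√3629) + 12*(-132))) = √(-41811 + ((-4 + I*√3629) - 1584)) = √(-41811 + (-1588 + I*√3629)) = √(-43399 + I*√3629)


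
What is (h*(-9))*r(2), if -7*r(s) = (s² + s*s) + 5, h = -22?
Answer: -2574/7 ≈ -367.71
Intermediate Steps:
r(s) = -5/7 - 2*s²/7 (r(s) = -((s² + s*s) + 5)/7 = -((s² + s²) + 5)/7 = -(2*s² + 5)/7 = -(5 + 2*s²)/7 = -5/7 - 2*s²/7)
(h*(-9))*r(2) = (-22*(-9))*(-5/7 - 2/7*2²) = 198*(-5/7 - 2/7*4) = 198*(-5/7 - 8/7) = 198*(-13/7) = -2574/7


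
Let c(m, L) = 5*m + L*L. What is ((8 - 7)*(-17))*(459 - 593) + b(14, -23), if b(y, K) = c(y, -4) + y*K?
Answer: 2042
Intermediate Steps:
c(m, L) = L**2 + 5*m (c(m, L) = 5*m + L**2 = L**2 + 5*m)
b(y, K) = 16 + 5*y + K*y (b(y, K) = ((-4)**2 + 5*y) + y*K = (16 + 5*y) + K*y = 16 + 5*y + K*y)
((8 - 7)*(-17))*(459 - 593) + b(14, -23) = ((8 - 7)*(-17))*(459 - 593) + (16 + 5*14 - 23*14) = (1*(-17))*(-134) + (16 + 70 - 322) = -17*(-134) - 236 = 2278 - 236 = 2042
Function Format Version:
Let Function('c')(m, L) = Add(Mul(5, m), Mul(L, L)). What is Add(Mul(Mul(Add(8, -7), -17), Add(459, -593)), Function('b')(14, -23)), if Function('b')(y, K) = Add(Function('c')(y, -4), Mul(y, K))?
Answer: 2042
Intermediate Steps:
Function('c')(m, L) = Add(Pow(L, 2), Mul(5, m)) (Function('c')(m, L) = Add(Mul(5, m), Pow(L, 2)) = Add(Pow(L, 2), Mul(5, m)))
Function('b')(y, K) = Add(16, Mul(5, y), Mul(K, y)) (Function('b')(y, K) = Add(Add(Pow(-4, 2), Mul(5, y)), Mul(y, K)) = Add(Add(16, Mul(5, y)), Mul(K, y)) = Add(16, Mul(5, y), Mul(K, y)))
Add(Mul(Mul(Add(8, -7), -17), Add(459, -593)), Function('b')(14, -23)) = Add(Mul(Mul(Add(8, -7), -17), Add(459, -593)), Add(16, Mul(5, 14), Mul(-23, 14))) = Add(Mul(Mul(1, -17), -134), Add(16, 70, -322)) = Add(Mul(-17, -134), -236) = Add(2278, -236) = 2042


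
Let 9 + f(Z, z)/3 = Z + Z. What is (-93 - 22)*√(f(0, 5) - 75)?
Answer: -115*I*√102 ≈ -1161.4*I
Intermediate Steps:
f(Z, z) = -27 + 6*Z (f(Z, z) = -27 + 3*(Z + Z) = -27 + 3*(2*Z) = -27 + 6*Z)
(-93 - 22)*√(f(0, 5) - 75) = (-93 - 22)*√((-27 + 6*0) - 75) = -115*√((-27 + 0) - 75) = -115*√(-27 - 75) = -115*I*√102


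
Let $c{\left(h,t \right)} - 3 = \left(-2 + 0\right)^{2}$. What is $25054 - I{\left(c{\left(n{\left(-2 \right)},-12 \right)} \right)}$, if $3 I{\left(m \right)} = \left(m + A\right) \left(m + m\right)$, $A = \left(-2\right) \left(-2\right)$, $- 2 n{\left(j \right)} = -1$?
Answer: $\frac{75008}{3} \approx 25003.0$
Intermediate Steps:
$n{\left(j \right)} = \frac{1}{2}$ ($n{\left(j \right)} = \left(- \frac{1}{2}\right) \left(-1\right) = \frac{1}{2}$)
$c{\left(h,t \right)} = 7$ ($c{\left(h,t \right)} = 3 + \left(-2 + 0\right)^{2} = 3 + \left(-2\right)^{2} = 3 + 4 = 7$)
$A = 4$
$I{\left(m \right)} = \frac{2 m \left(4 + m\right)}{3}$ ($I{\left(m \right)} = \frac{\left(m + 4\right) \left(m + m\right)}{3} = \frac{\left(4 + m\right) 2 m}{3} = \frac{2 m \left(4 + m\right)}{3}$)
$25054 - I{\left(c{\left(n{\left(-2 \right)},-12 \right)} \right)} = 25054 - \frac{2}{3} \cdot 7 \left(4 + 7\right) = 25054 - \frac{2}{3} \cdot 7 \cdot 11 = 25054 - \frac{154}{3} = \frac{75008}{3}$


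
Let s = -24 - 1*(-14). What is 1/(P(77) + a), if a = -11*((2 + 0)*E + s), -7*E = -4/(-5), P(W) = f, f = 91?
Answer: 35/7123 ≈ 0.0049137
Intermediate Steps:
P(W) = 91
s = -10 (s = -24 + 14 = -10)
E = -4/35 (E = -(-4)/(7*(-5)) = -(-4)*(-1)/(7*5) = -⅐*⅘ = -4/35 ≈ -0.11429)
a = 3938/35 (a = -11*((2 + 0)*(-4/35) - 10) = -11*(2*(-4/35) - 10) = -11*(-8/35 - 10) = -11*(-358/35) = 3938/35 ≈ 112.51)
1/(P(77) + a) = 1/(91 + 3938/35) = 1/(7123/35) = 35/7123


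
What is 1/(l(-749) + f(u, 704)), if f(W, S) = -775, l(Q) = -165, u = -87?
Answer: -1/940 ≈ -0.0010638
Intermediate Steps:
1/(l(-749) + f(u, 704)) = 1/(-165 - 775) = 1/(-940) = -1/940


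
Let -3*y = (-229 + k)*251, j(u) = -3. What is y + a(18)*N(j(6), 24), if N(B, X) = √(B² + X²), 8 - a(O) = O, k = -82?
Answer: 78061/3 - 30*√65 ≈ 25778.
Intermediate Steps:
a(O) = 8 - O
y = 78061/3 (y = -(-229 - 82)*251/3 = -(-311)*251/3 = -⅓*(-78061) = 78061/3 ≈ 26020.)
y + a(18)*N(j(6), 24) = 78061/3 + (8 - 1*18)*√((-3)² + 24²) = 78061/3 + (8 - 18)*√(9 + 576) = 78061/3 - 30*√65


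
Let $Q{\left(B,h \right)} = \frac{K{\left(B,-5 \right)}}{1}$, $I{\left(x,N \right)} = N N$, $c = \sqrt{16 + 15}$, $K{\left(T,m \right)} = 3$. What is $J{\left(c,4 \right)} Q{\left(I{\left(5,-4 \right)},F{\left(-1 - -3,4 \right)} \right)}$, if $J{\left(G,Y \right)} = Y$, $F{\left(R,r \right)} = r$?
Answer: $12$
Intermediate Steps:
$c = \sqrt{31} \approx 5.5678$
$I{\left(x,N \right)} = N^{2}$
$Q{\left(B,h \right)} = 3$ ($Q{\left(B,h \right)} = \frac{3}{1} = 3 \cdot 1 = 3$)
$J{\left(c,4 \right)} Q{\left(I{\left(5,-4 \right)},F{\left(-1 - -3,4 \right)} \right)} = 4 \cdot 3 = 12$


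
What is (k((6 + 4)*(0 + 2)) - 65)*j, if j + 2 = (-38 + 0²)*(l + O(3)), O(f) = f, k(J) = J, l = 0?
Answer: 5220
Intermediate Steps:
j = -116 (j = -2 + (-38 + 0²)*(0 + 3) = -2 + (-38 + 0)*3 = -2 - 38*3 = -2 - 114 = -116)
(k((6 + 4)*(0 + 2)) - 65)*j = ((6 + 4)*(0 + 2) - 65)*(-116) = (10*2 - 65)*(-116) = (20 - 65)*(-116) = -45*(-116) = 5220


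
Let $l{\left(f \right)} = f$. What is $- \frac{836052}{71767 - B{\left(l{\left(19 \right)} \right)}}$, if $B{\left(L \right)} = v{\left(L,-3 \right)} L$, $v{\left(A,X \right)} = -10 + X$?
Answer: $- \frac{418026}{36007} \approx -11.61$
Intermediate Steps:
$B{\left(L \right)} = - 13 L$ ($B{\left(L \right)} = \left(-10 - 3\right) L = - 13 L$)
$- \frac{836052}{71767 - B{\left(l{\left(19 \right)} \right)}} = - \frac{836052}{71767 - \left(-13\right) 19} = - \frac{836052}{71767 - -247} = - \frac{836052}{71767 + 247} = - \frac{836052}{72014} = \left(-836052\right) \frac{1}{72014} = - \frac{418026}{36007}$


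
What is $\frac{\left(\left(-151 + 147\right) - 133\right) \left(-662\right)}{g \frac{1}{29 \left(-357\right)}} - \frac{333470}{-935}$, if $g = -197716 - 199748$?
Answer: $\frac{33682174275}{12387628} \approx 2719.0$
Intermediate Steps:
$g = -397464$ ($g = -197716 - 199748 = -397464$)
$\frac{\left(\left(-151 + 147\right) - 133\right) \left(-662\right)}{g \frac{1}{29 \left(-357\right)}} - \frac{333470}{-935} = \frac{\left(\left(-151 + 147\right) - 133\right) \left(-662\right)}{\left(-397464\right) \frac{1}{29 \left(-357\right)}} - \frac{333470}{-935} = \frac{\left(-4 - 133\right) \left(-662\right)}{\left(-397464\right) \frac{1}{-10353}} - - \frac{66694}{187} = \frac{\left(-137\right) \left(-662\right)}{\left(-397464\right) \left(- \frac{1}{10353}\right)} + \frac{66694}{187} = \frac{90694}{\frac{132488}{3451}} + \frac{66694}{187} = 90694 \cdot \frac{3451}{132488} + \frac{66694}{187} = \frac{156492497}{66244} + \frac{66694}{187} = \frac{33682174275}{12387628}$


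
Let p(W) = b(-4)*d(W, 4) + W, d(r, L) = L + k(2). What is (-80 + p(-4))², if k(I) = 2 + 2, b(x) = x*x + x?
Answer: 144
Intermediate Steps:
b(x) = x + x² (b(x) = x² + x = x + x²)
k(I) = 4
d(r, L) = 4 + L (d(r, L) = L + 4 = 4 + L)
p(W) = 96 + W (p(W) = (-4*(1 - 4))*(4 + 4) + W = -4*(-3)*8 + W = 12*8 + W = 96 + W)
(-80 + p(-4))² = (-80 + (96 - 4))² = (-80 + 92)² = 12² = 144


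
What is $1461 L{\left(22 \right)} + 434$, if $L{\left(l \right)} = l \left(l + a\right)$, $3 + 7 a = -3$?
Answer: $\frac{4760054}{7} \approx 6.8001 \cdot 10^{5}$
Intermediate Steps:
$a = - \frac{6}{7}$ ($a = - \frac{3}{7} + \frac{1}{7} \left(-3\right) = - \frac{3}{7} - \frac{3}{7} = - \frac{6}{7} \approx -0.85714$)
$L{\left(l \right)} = l \left(- \frac{6}{7} + l\right)$ ($L{\left(l \right)} = l \left(l - \frac{6}{7}\right) = l \left(- \frac{6}{7} + l\right)$)
$1461 L{\left(22 \right)} + 434 = 1461 \cdot \frac{1}{7} \cdot 22 \left(-6 + 7 \cdot 22\right) + 434 = 1461 \cdot \frac{1}{7} \cdot 22 \left(-6 + 154\right) + 434 = 1461 \cdot \frac{1}{7} \cdot 22 \cdot 148 + 434 = 1461 \cdot \frac{3256}{7} + 434 = \frac{4757016}{7} + 434 = \frac{4760054}{7}$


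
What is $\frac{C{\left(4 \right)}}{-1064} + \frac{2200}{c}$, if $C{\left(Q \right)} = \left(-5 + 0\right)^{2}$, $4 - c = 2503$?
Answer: $- \frac{343325}{379848} \approx -0.90385$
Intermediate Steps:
$c = -2499$ ($c = 4 - 2503 = -2499$)
$C{\left(Q \right)} = 25$ ($C{\left(Q \right)} = \left(-5\right)^{2} = 25$)
$\frac{C{\left(4 \right)}}{-1064} + \frac{2200}{c} = \frac{25}{-1064} + \frac{2200}{-2499} = 25 \left(- \frac{1}{1064}\right) + 2200 \left(- \frac{1}{2499}\right) = - \frac{25}{1064} - \frac{2200}{2499} = - \frac{343325}{379848}$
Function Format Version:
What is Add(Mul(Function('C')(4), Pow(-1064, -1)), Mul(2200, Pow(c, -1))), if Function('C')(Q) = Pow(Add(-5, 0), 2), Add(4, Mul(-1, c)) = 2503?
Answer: Rational(-343325, 379848) ≈ -0.90385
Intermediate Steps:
c = -2499 (c = Add(4, Mul(-1, 2503)) = Add(4, -2503) = -2499)
Function('C')(Q) = 25 (Function('C')(Q) = Pow(-5, 2) = 25)
Add(Mul(Function('C')(4), Pow(-1064, -1)), Mul(2200, Pow(c, -1))) = Add(Mul(25, Pow(-1064, -1)), Mul(2200, Pow(-2499, -1))) = Add(Mul(25, Rational(-1, 1064)), Mul(2200, Rational(-1, 2499))) = Add(Rational(-25, 1064), Rational(-2200, 2499)) = Rational(-343325, 379848)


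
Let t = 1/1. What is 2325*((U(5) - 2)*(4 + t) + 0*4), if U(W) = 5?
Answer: 34875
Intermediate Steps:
t = 1
2325*((U(5) - 2)*(4 + t) + 0*4) = 2325*((5 - 2)*(4 + 1) + 0*4) = 2325*(3*5 + 0) = 2325*(15 + 0) = 2325*15 = 34875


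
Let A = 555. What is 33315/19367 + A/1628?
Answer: 1756365/852148 ≈ 2.0611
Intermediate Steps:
33315/19367 + A/1628 = 33315/19367 + 555/1628 = 33315*(1/19367) + 555*(1/1628) = 33315/19367 + 15/44 = 1756365/852148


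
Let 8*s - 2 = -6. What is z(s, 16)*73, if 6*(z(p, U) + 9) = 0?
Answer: -657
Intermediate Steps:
s = -½ (s = ¼ + (⅛)*(-6) = ¼ - ¾ = -½ ≈ -0.50000)
z(p, U) = -9 (z(p, U) = -9 + (⅙)*0 = -9 + 0 = -9)
z(s, 16)*73 = -9*73 = -657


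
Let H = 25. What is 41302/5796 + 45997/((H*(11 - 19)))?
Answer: -64584553/289800 ≈ -222.86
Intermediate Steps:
41302/5796 + 45997/((H*(11 - 19))) = 41302/5796 + 45997/((25*(11 - 19))) = 41302*(1/5796) + 45997/((25*(-8))) = 20651/2898 + 45997/(-200) = 20651/2898 + 45997*(-1/200) = 20651/2898 - 45997/200 = -64584553/289800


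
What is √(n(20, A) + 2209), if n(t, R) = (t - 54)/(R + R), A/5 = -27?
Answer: 2*√1118370/45 ≈ 47.001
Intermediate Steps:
A = -135 (A = 5*(-27) = -135)
n(t, R) = (-54 + t)/(2*R) (n(t, R) = (-54 + t)/((2*R)) = (-54 + t)*(1/(2*R)) = (-54 + t)/(2*R))
√(n(20, A) + 2209) = √((½)*(-54 + 20)/(-135) + 2209) = √((½)*(-1/135)*(-34) + 2209) = √(17/135 + 2209) = √(298232/135) = 2*√1118370/45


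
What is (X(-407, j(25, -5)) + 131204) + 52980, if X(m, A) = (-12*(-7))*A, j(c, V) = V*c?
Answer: 173684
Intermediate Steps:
X(m, A) = 84*A
(X(-407, j(25, -5)) + 131204) + 52980 = (84*(-5*25) + 131204) + 52980 = (84*(-125) + 131204) + 52980 = (-10500 + 131204) + 52980 = 120704 + 52980 = 173684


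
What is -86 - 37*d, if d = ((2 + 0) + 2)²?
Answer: -678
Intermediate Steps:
d = 16 (d = (2 + 2)² = 4² = 16)
-86 - 37*d = -86 - 37*16 = -86 - 592 = -678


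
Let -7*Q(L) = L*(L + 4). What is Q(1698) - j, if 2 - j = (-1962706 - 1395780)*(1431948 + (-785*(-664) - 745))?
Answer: -45900770259096/7 ≈ -6.5572e+12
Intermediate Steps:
Q(L) = -L*(4 + L)/7 (Q(L) = -L*(L + 4)/7 = -L*(4 + L)/7)
j = 6557252481300 (j = 2 - (-1962706 - 1395780)*(1431948 + (-785*(-664) - 745)) = 2 - (-3358486)*(1431948 + (521240 - 745)) = 2 - (-3358486)*(1431948 + 520495) = 2 - (-3358486)*1952443 = 2 - 1*(-6557252481298) = 2 + 6557252481298 = 6557252481300)
Q(1698) - j = -1/7*1698*(4 + 1698) - 1*6557252481300 = -1/7*1698*1702 - 6557252481300 = -2889996/7 - 6557252481300 = -45900770259096/7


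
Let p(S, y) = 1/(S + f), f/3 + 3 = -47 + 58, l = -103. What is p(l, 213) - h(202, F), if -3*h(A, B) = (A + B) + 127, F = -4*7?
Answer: 23776/237 ≈ 100.32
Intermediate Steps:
f = 24 (f = -9 + 3*(-47 + 58) = -9 + 3*11 = -9 + 33 = 24)
F = -28
h(A, B) = -127/3 - A/3 - B/3 (h(A, B) = -((A + B) + 127)/3 = -(127 + A + B)/3 = -127/3 - A/3 - B/3)
p(S, y) = 1/(24 + S) (p(S, y) = 1/(S + 24) = 1/(24 + S))
p(l, 213) - h(202, F) = 1/(24 - 103) - (-127/3 - ⅓*202 - ⅓*(-28)) = 1/(-79) - (-127/3 - 202/3 + 28/3) = -1/79 - 1*(-301/3) = -1/79 + 301/3 = 23776/237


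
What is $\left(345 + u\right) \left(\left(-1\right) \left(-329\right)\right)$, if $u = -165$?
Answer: $59220$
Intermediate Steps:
$\left(345 + u\right) \left(\left(-1\right) \left(-329\right)\right) = \left(345 - 165\right) \left(\left(-1\right) \left(-329\right)\right) = 180 \cdot 329 = 59220$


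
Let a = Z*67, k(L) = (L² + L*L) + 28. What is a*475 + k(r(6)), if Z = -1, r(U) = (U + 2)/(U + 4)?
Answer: -794893/25 ≈ -31796.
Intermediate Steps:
r(U) = (2 + U)/(4 + U)
k(L) = 28 + 2*L² (k(L) = (L² + L²) + 28 = 2*L² + 28 = 28 + 2*L²)
a = -67 (a = -1*67 = -67)
a*475 + k(r(6)) = -67*475 + (28 + 2*((2 + 6)/(4 + 6))²) = -31825 + (28 + 2*(8/10)²) = -31825 + (28 + 2*((⅒)*8)²) = -31825 + (28 + 2*(⅘)²) = -31825 + (28 + 2*(16/25)) = -31825 + (28 + 32/25) = -31825 + 732/25 = -794893/25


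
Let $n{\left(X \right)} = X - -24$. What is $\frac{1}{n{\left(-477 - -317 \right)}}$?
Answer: $- \frac{1}{136} \approx -0.0073529$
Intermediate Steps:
$n{\left(X \right)} = 24 + X$ ($n{\left(X \right)} = X + 24 = 24 + X$)
$\frac{1}{n{\left(-477 - -317 \right)}} = \frac{1}{24 - 160} = \frac{1}{-136} = - \frac{1}{136}$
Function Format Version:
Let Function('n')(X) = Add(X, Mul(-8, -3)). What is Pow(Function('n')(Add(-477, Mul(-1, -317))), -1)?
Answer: Rational(-1, 136) ≈ -0.0073529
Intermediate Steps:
Function('n')(X) = Add(24, X) (Function('n')(X) = Add(X, 24) = Add(24, X))
Pow(Function('n')(Add(-477, Mul(-1, -317))), -1) = Pow(Add(24, Add(-477, Mul(-1, -317))), -1) = Pow(Add(24, Add(-477, 317)), -1) = Pow(Add(24, -160), -1) = Pow(-136, -1) = Rational(-1, 136)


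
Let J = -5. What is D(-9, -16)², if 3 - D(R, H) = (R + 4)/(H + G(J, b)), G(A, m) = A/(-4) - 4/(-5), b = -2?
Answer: 543169/77841 ≈ 6.9779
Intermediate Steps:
G(A, m) = ⅘ - A/4 (G(A, m) = A*(-¼) - 4*(-⅕) = -A/4 + ⅘ = ⅘ - A/4)
D(R, H) = 3 - (4 + R)/(41/20 + H) (D(R, H) = 3 - (R + 4)/(H + (⅘ - ¼*(-5))) = 3 - (4 + R)/(H + (⅘ + 5/4)) = 3 - (4 + R)/(H + 41/20) = 3 - (4 + R)/(41/20 + H))
D(-9, -16)² = ((43 - 20*(-9) + 60*(-16))/(41 + 20*(-16)))² = ((43 + 180 - 960)/(41 - 320))² = (-737/(-279))² = (-1/279*(-737))² = (737/279)² = 543169/77841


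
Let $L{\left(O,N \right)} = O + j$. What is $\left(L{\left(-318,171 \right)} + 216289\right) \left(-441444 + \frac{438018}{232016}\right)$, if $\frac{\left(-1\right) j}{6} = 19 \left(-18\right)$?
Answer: $- \frac{11165135855154489}{116008} \approx -9.6245 \cdot 10^{10}$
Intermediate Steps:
$j = 2052$ ($j = - 6 \cdot 19 \left(-18\right) = \left(-6\right) \left(-342\right) = 2052$)
$L{\left(O,N \right)} = 2052 + O$ ($L{\left(O,N \right)} = O + 2052 = 2052 + O$)
$\left(L{\left(-318,171 \right)} + 216289\right) \left(-441444 + \frac{438018}{232016}\right) = \left(\left(2052 - 318\right) + 216289\right) \left(-441444 + \frac{438018}{232016}\right) = \left(1734 + 216289\right) \left(-441444 + 438018 \cdot \frac{1}{232016}\right) = 218023 \left(-441444 + \frac{219009}{116008}\right) = 218023 \left(- \frac{51210816543}{116008}\right) = - \frac{11165135855154489}{116008}$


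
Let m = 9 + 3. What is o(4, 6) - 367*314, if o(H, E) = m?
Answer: -115226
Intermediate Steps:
m = 12
o(H, E) = 12
o(4, 6) - 367*314 = 12 - 367*314 = 12 - 115238 = -115226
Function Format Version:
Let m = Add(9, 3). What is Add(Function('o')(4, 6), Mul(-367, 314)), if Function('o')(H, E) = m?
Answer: -115226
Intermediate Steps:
m = 12
Function('o')(H, E) = 12
Add(Function('o')(4, 6), Mul(-367, 314)) = Add(12, Mul(-367, 314)) = Add(12, -115238) = -115226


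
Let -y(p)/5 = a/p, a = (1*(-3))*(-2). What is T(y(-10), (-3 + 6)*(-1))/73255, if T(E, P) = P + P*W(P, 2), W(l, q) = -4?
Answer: 9/73255 ≈ 0.00012286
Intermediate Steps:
a = 6 (a = -3*(-2) = 6)
y(p) = -30/p
T(E, P) = -3*P (T(E, P) = P + P*(-4) = P - 4*P = -3*P)
T(y(-10), (-3 + 6)*(-1))/73255 = -3*(-3 + 6)*(-1)/73255 = -9*(-1)*(1/73255) = -3*(-3)*(1/73255) = 9*(1/73255) = 9/73255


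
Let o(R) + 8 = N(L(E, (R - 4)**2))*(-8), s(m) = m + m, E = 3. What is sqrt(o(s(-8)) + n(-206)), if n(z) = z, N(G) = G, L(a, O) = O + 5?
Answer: I*sqrt(3454) ≈ 58.771*I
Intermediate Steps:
s(m) = 2*m
L(a, O) = 5 + O
o(R) = -48 - 8*(-4 + R)**2 (o(R) = -8 + (5 + (R - 4)**2)*(-8) = -8 + (5 + (-4 + R)**2)*(-8) = -8 + (-40 - 8*(-4 + R)**2) = -48 - 8*(-4 + R)**2)
sqrt(o(s(-8)) + n(-206)) = sqrt((-48 - 8*(-4 + 2*(-8))**2) - 206) = sqrt((-48 - 8*(-4 - 16)**2) - 206) = sqrt((-48 - 8*(-20)**2) - 206) = sqrt((-48 - 8*400) - 206) = sqrt((-48 - 3200) - 206) = sqrt(-3248 - 206) = sqrt(-3454) = I*sqrt(3454)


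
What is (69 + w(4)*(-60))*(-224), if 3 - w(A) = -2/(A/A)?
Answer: 51744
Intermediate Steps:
w(A) = 5 (w(A) = 3 - (-2)/(A/A) = 3 - (-2)/1 = 3 - (-2) = 3 - 1*(-2) = 3 + 2 = 5)
(69 + w(4)*(-60))*(-224) = (69 + 5*(-60))*(-224) = (69 - 300)*(-224) = -231*(-224) = 51744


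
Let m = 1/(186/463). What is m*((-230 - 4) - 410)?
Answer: -149086/93 ≈ -1603.1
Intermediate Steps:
m = 463/186 (m = 1/(186*(1/463)) = 1/(186/463) = 463/186 ≈ 2.4892)
m*((-230 - 4) - 410) = 463*((-230 - 4) - 410)/186 = 463*(-234 - 410)/186 = (463/186)*(-644) = -149086/93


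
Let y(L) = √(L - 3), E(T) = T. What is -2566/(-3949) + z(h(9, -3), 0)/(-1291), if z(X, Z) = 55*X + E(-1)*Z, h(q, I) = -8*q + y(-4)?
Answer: 18950746/5098159 - 55*I*√7/1291 ≈ 3.7172 - 0.11272*I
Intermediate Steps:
y(L) = √(-3 + L)
h(q, I) = -8*q + I*√7 (h(q, I) = -8*q + √(-3 - 4) = -8*q + √(-7) = -8*q + I*√7)
z(X, Z) = -Z + 55*X (z(X, Z) = 55*X - Z = -Z + 55*X)
-2566/(-3949) + z(h(9, -3), 0)/(-1291) = -2566/(-3949) + (-1*0 + 55*(-8*9 + I*√7))/(-1291) = -2566*(-1/3949) + (0 + 55*(-72 + I*√7))*(-1/1291) = 2566/3949 + (0 + (-3960 + 55*I*√7))*(-1/1291) = 2566/3949 + (-3960 + 55*I*√7)*(-1/1291) = 2566/3949 + (3960/1291 - 55*I*√7/1291) = 18950746/5098159 - 55*I*√7/1291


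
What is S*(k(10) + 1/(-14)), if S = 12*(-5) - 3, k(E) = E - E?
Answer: 9/2 ≈ 4.5000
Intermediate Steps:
k(E) = 0
S = -63 (S = -60 - 3 = -63)
S*(k(10) + 1/(-14)) = -63*(0 + 1/(-14)) = -63*(0 - 1/14) = -63*(-1/14) = 9/2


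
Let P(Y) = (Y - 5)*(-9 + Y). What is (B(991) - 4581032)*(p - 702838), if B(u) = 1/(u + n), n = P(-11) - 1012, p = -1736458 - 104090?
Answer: 151467324395994/13 ≈ 1.1651e+13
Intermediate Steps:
P(Y) = (-9 + Y)*(-5 + Y) (P(Y) = (-5 + Y)*(-9 + Y) = (-9 + Y)*(-5 + Y))
p = -1840548
n = -692 (n = (45 + (-11)**2 - 14*(-11)) - 1012 = (45 + 121 + 154) - 1012 = 320 - 1012 = -692)
B(u) = 1/(-692 + u) (B(u) = 1/(u - 692) = 1/(-692 + u))
(B(991) - 4581032)*(p - 702838) = (1/(-692 + 991) - 4581032)*(-1840548 - 702838) = (1/299 - 4581032)*(-2543386) = -1369728567/299*(-2543386) = 151467324395994/13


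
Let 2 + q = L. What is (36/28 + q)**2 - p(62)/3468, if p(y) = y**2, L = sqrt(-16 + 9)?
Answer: -322795/42483 - 10*I*sqrt(7)/7 ≈ -7.5982 - 3.7796*I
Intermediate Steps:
L = I*sqrt(7) (L = sqrt(-7) = I*sqrt(7) ≈ 2.6458*I)
q = -2 + I*sqrt(7) ≈ -2.0 + 2.6458*I
(36/28 + q)**2 - p(62)/3468 = (36/28 + (-2 + I*sqrt(7)))**2 - 62**2/3468 = (36*(1/28) + (-2 + I*sqrt(7)))**2 - 3844/3468 = (9/7 + (-2 + I*sqrt(7)))**2 - 1*961/867 = (-5/7 + I*sqrt(7))**2 - 961/867 = -961/867 + (-5/7 + I*sqrt(7))**2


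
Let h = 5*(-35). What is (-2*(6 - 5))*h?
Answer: 350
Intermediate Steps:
h = -175
(-2*(6 - 5))*h = -2*(6 - 5)*(-175) = -2*1*(-175) = -2*(-175) = 350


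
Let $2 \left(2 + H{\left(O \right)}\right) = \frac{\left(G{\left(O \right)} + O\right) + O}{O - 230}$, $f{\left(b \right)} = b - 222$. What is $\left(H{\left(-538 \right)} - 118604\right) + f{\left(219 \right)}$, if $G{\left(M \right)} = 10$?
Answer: $- \frac{91091179}{768} \approx -1.1861 \cdot 10^{5}$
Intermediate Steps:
$f{\left(b \right)} = -222 + b$
$H{\left(O \right)} = -2 + \frac{10 + 2 O}{2 \left(-230 + O\right)}$ ($H{\left(O \right)} = -2 + \frac{\left(\left(10 + O\right) + O\right) \frac{1}{O - 230}}{2} = -2 + \frac{\left(10 + 2 O\right) \frac{1}{-230 + O}}{2} = -2 + \frac{\frac{1}{-230 + O} \left(10 + 2 O\right)}{2} = -2 + \frac{10 + 2 O}{2 \left(-230 + O\right)}$)
$\left(H{\left(-538 \right)} - 118604\right) + f{\left(219 \right)} = \left(\frac{465 - -538}{-230 - 538} - 118604\right) + \left(-222 + 219\right) = \left(\frac{465 + 538}{-768} - 118604\right) - 3 = \left(\left(- \frac{1}{768}\right) 1003 - 118604\right) - 3 = \left(- \frac{1003}{768} - 118604\right) - 3 = - \frac{91088875}{768} - 3 = - \frac{91091179}{768}$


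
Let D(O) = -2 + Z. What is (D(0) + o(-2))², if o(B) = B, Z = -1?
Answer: 25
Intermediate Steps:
D(O) = -3 (D(O) = -2 - 1 = -3)
(D(0) + o(-2))² = (-3 - 2)² = (-5)² = 25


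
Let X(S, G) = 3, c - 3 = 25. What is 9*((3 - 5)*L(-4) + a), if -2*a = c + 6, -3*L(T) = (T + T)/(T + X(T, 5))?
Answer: -105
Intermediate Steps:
c = 28 (c = 3 + 25 = 28)
L(T) = -2*T/(3*(3 + T)) (L(T) = -(T + T)/(3*(T + 3)) = -2*T/(3*(3 + T)))
a = -17 (a = -(28 + 6)/2 = -½*34 = -17)
9*((3 - 5)*L(-4) + a) = 9*((3 - 5)*(-2*(-4)/(9 + 3*(-4))) - 17) = 9*(-(-4)*(-4)/(9 - 12) - 17) = 9*(-(-4)*(-4)/(-3) - 17) = 9*(-(-4)*(-4)*(-1)/3 - 17) = 9*(-2*(-8/3) - 17) = 9*(16/3 - 17) = 9*(-35/3) = -105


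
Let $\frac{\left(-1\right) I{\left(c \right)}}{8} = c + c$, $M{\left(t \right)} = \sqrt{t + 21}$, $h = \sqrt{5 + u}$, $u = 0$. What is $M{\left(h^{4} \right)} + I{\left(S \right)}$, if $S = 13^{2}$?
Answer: $-2704 + \sqrt{46} \approx -2697.2$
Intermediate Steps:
$S = 169$
$h = \sqrt{5}$ ($h = \sqrt{5 + 0} = \sqrt{5} \approx 2.2361$)
$M{\left(t \right)} = \sqrt{21 + t}$
$I{\left(c \right)} = - 16 c$ ($I{\left(c \right)} = - 8 \left(c + c\right) = - 8 \cdot 2 c = - 16 c$)
$M{\left(h^{4} \right)} + I{\left(S \right)} = \sqrt{21 + \left(\sqrt{5}\right)^{4}} - 2704 = \sqrt{21 + 25} - 2704 = \sqrt{46} - 2704 = -2704 + \sqrt{46}$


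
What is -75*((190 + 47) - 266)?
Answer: 2175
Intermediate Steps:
-75*((190 + 47) - 266) = -75*(237 - 266) = -75*(-29) = 2175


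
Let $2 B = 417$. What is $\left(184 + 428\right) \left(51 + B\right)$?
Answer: $158814$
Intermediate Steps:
$B = \frac{417}{2}$ ($B = \frac{1}{2} \cdot 417 = \frac{417}{2} \approx 208.5$)
$\left(184 + 428\right) \left(51 + B\right) = \left(184 + 428\right) \left(51 + \frac{417}{2}\right) = 612 \cdot \frac{519}{2} = 158814$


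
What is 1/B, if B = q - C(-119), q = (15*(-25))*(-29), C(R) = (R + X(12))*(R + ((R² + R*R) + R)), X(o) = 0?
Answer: 1/3352871 ≈ 2.9825e-7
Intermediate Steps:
C(R) = R*(2*R + 2*R²) (C(R) = (R + 0)*(R + ((R² + R*R) + R)) = R*(R + ((R² + R²) + R)) = R*(R + (2*R² + R)) = R*(R + (R + 2*R²)) = R*(2*R + 2*R²))
q = 10875 (q = -375*(-29) = 10875)
B = 3352871 (B = 10875 - 2*(-119)²*(1 - 119) = 10875 - 2*14161*(-118) = 10875 - 1*(-3341996) = 10875 + 3341996 = 3352871)
1/B = 1/3352871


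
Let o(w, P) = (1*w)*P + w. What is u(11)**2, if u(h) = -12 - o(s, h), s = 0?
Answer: 144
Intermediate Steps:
o(w, P) = w + P*w (o(w, P) = w*P + w = P*w + w = w + P*w)
u(h) = -12 (u(h) = -12 - 0*(1 + h) = -12 - 1*0 = -12 + 0 = -12)
u(11)**2 = (-12)**2 = 144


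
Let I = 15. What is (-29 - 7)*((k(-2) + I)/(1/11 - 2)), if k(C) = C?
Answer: 1716/7 ≈ 245.14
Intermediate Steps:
(-29 - 7)*((k(-2) + I)/(1/11 - 2)) = (-29 - 7)*((-2 + 15)/(1/11 - 2)) = -468/(1/11 - 2) = -468/(-21/11) = -468*(-11)/21 = -36*(-143/21) = 1716/7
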